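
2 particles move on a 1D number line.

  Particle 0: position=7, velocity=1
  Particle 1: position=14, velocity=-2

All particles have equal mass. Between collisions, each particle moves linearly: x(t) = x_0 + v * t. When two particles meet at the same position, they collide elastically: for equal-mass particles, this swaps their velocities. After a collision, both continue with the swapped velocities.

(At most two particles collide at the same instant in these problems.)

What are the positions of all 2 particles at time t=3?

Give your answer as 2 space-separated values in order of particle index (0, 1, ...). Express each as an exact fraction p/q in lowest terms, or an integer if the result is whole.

Answer: 8 10

Derivation:
Collision at t=7/3: particles 0 and 1 swap velocities; positions: p0=28/3 p1=28/3; velocities now: v0=-2 v1=1
Advance to t=3 (no further collisions before then); velocities: v0=-2 v1=1; positions = 8 10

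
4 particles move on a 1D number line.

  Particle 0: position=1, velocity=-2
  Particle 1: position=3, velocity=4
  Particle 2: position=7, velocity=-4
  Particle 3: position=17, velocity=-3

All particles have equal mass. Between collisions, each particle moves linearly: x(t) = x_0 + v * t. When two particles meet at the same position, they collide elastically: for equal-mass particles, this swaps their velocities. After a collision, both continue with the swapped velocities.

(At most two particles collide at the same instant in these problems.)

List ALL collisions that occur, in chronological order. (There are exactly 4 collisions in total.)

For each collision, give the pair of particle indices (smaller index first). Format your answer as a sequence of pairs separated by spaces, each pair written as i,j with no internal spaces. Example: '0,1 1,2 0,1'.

Answer: 1,2 2,3 0,1 1,2

Derivation:
Collision at t=1/2: particles 1 and 2 swap velocities; positions: p0=0 p1=5 p2=5 p3=31/2; velocities now: v0=-2 v1=-4 v2=4 v3=-3
Collision at t=2: particles 2 and 3 swap velocities; positions: p0=-3 p1=-1 p2=11 p3=11; velocities now: v0=-2 v1=-4 v2=-3 v3=4
Collision at t=3: particles 0 and 1 swap velocities; positions: p0=-5 p1=-5 p2=8 p3=15; velocities now: v0=-4 v1=-2 v2=-3 v3=4
Collision at t=16: particles 1 and 2 swap velocities; positions: p0=-57 p1=-31 p2=-31 p3=67; velocities now: v0=-4 v1=-3 v2=-2 v3=4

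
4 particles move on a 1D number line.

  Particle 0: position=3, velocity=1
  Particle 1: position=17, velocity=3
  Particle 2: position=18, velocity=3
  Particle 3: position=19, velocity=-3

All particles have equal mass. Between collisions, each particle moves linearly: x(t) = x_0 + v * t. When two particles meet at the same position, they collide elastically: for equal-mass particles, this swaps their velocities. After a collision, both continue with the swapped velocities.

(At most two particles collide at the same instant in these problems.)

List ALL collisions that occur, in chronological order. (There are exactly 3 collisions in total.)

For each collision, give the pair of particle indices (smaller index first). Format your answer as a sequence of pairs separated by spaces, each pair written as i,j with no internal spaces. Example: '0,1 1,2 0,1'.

Collision at t=1/6: particles 2 and 3 swap velocities; positions: p0=19/6 p1=35/2 p2=37/2 p3=37/2; velocities now: v0=1 v1=3 v2=-3 v3=3
Collision at t=1/3: particles 1 and 2 swap velocities; positions: p0=10/3 p1=18 p2=18 p3=19; velocities now: v0=1 v1=-3 v2=3 v3=3
Collision at t=4: particles 0 and 1 swap velocities; positions: p0=7 p1=7 p2=29 p3=30; velocities now: v0=-3 v1=1 v2=3 v3=3

Answer: 2,3 1,2 0,1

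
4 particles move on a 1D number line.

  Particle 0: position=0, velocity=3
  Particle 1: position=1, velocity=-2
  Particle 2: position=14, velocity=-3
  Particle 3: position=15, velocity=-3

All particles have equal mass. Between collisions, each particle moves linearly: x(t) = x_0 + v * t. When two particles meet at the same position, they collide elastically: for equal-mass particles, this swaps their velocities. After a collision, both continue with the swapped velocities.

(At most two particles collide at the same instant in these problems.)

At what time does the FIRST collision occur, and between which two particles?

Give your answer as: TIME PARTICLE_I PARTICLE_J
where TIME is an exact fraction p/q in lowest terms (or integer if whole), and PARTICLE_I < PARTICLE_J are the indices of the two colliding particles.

Answer: 1/5 0 1

Derivation:
Pair (0,1): pos 0,1 vel 3,-2 -> gap=1, closing at 5/unit, collide at t=1/5
Pair (1,2): pos 1,14 vel -2,-3 -> gap=13, closing at 1/unit, collide at t=13
Pair (2,3): pos 14,15 vel -3,-3 -> not approaching (rel speed 0 <= 0)
Earliest collision: t=1/5 between 0 and 1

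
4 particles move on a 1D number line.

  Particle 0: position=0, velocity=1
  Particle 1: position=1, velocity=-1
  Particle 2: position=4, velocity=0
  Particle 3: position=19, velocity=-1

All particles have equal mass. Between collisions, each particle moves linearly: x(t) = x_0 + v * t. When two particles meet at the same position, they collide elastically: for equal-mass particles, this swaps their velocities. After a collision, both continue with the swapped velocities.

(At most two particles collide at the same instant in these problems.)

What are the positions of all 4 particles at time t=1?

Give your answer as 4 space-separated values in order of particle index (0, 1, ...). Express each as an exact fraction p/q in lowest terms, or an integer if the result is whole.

Collision at t=1/2: particles 0 and 1 swap velocities; positions: p0=1/2 p1=1/2 p2=4 p3=37/2; velocities now: v0=-1 v1=1 v2=0 v3=-1
Advance to t=1 (no further collisions before then); velocities: v0=-1 v1=1 v2=0 v3=-1; positions = 0 1 4 18

Answer: 0 1 4 18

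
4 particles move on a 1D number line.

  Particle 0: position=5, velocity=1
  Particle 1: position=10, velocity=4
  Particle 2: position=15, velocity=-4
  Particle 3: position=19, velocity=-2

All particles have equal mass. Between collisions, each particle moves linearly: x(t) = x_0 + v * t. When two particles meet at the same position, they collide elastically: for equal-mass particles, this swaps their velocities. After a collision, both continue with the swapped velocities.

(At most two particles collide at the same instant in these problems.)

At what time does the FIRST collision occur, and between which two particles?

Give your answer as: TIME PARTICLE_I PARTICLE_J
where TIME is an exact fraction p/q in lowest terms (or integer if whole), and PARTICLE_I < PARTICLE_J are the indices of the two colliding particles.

Pair (0,1): pos 5,10 vel 1,4 -> not approaching (rel speed -3 <= 0)
Pair (1,2): pos 10,15 vel 4,-4 -> gap=5, closing at 8/unit, collide at t=5/8
Pair (2,3): pos 15,19 vel -4,-2 -> not approaching (rel speed -2 <= 0)
Earliest collision: t=5/8 between 1 and 2

Answer: 5/8 1 2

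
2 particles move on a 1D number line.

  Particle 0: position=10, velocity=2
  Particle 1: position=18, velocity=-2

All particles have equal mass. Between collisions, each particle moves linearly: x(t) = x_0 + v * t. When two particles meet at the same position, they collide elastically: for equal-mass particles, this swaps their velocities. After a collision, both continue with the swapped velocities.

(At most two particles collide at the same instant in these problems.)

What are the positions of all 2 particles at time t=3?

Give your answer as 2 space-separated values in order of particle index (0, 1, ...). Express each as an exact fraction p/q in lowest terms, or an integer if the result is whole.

Collision at t=2: particles 0 and 1 swap velocities; positions: p0=14 p1=14; velocities now: v0=-2 v1=2
Advance to t=3 (no further collisions before then); velocities: v0=-2 v1=2; positions = 12 16

Answer: 12 16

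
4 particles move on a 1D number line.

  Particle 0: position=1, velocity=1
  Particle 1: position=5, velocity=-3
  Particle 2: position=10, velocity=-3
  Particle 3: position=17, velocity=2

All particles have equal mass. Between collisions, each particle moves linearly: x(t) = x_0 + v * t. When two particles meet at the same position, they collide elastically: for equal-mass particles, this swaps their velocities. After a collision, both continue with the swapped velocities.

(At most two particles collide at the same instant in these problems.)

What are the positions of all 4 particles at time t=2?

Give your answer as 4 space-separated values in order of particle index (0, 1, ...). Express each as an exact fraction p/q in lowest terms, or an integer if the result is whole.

Collision at t=1: particles 0 and 1 swap velocities; positions: p0=2 p1=2 p2=7 p3=19; velocities now: v0=-3 v1=1 v2=-3 v3=2
Advance to t=2 (no further collisions before then); velocities: v0=-3 v1=1 v2=-3 v3=2; positions = -1 3 4 21

Answer: -1 3 4 21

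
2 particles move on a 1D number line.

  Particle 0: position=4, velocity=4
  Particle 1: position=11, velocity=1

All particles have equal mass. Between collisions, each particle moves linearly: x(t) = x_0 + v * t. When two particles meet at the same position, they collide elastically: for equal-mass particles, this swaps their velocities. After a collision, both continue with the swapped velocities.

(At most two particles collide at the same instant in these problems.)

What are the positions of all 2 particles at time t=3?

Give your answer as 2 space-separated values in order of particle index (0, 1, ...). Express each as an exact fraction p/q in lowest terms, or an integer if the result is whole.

Answer: 14 16

Derivation:
Collision at t=7/3: particles 0 and 1 swap velocities; positions: p0=40/3 p1=40/3; velocities now: v0=1 v1=4
Advance to t=3 (no further collisions before then); velocities: v0=1 v1=4; positions = 14 16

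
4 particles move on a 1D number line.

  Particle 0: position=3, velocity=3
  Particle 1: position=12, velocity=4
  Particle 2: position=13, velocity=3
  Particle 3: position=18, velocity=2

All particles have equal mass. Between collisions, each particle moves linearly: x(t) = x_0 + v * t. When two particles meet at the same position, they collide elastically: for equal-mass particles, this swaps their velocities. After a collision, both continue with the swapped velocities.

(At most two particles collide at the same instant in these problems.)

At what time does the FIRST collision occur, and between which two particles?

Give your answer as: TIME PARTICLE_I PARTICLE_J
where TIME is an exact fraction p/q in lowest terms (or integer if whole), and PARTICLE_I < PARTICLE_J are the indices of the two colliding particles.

Pair (0,1): pos 3,12 vel 3,4 -> not approaching (rel speed -1 <= 0)
Pair (1,2): pos 12,13 vel 4,3 -> gap=1, closing at 1/unit, collide at t=1
Pair (2,3): pos 13,18 vel 3,2 -> gap=5, closing at 1/unit, collide at t=5
Earliest collision: t=1 between 1 and 2

Answer: 1 1 2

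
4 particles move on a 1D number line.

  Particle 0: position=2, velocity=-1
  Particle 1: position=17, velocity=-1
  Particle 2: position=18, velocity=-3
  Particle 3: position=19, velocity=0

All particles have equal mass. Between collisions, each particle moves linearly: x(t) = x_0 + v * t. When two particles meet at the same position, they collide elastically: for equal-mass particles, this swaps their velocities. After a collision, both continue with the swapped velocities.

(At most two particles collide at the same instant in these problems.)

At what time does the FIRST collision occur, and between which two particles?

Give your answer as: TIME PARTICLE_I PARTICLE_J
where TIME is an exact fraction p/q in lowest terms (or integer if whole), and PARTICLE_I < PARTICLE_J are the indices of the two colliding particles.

Pair (0,1): pos 2,17 vel -1,-1 -> not approaching (rel speed 0 <= 0)
Pair (1,2): pos 17,18 vel -1,-3 -> gap=1, closing at 2/unit, collide at t=1/2
Pair (2,3): pos 18,19 vel -3,0 -> not approaching (rel speed -3 <= 0)
Earliest collision: t=1/2 between 1 and 2

Answer: 1/2 1 2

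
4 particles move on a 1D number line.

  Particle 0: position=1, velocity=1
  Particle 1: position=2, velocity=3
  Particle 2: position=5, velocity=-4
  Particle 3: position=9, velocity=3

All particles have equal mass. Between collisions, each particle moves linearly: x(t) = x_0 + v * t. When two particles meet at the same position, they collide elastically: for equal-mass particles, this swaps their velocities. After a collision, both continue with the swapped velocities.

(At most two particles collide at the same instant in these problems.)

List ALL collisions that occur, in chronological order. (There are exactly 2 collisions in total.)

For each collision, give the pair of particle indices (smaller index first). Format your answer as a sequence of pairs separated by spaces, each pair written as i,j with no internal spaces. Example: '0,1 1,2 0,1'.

Answer: 1,2 0,1

Derivation:
Collision at t=3/7: particles 1 and 2 swap velocities; positions: p0=10/7 p1=23/7 p2=23/7 p3=72/7; velocities now: v0=1 v1=-4 v2=3 v3=3
Collision at t=4/5: particles 0 and 1 swap velocities; positions: p0=9/5 p1=9/5 p2=22/5 p3=57/5; velocities now: v0=-4 v1=1 v2=3 v3=3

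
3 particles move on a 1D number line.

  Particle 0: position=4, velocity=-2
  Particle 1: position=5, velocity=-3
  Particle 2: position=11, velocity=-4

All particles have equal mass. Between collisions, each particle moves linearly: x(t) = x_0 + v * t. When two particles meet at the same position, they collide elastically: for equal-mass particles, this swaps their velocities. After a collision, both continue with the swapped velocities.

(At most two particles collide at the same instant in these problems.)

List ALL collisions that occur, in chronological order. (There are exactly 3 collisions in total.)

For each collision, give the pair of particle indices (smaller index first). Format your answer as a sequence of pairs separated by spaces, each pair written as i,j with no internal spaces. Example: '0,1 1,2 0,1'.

Answer: 0,1 1,2 0,1

Derivation:
Collision at t=1: particles 0 and 1 swap velocities; positions: p0=2 p1=2 p2=7; velocities now: v0=-3 v1=-2 v2=-4
Collision at t=7/2: particles 1 and 2 swap velocities; positions: p0=-11/2 p1=-3 p2=-3; velocities now: v0=-3 v1=-4 v2=-2
Collision at t=6: particles 0 and 1 swap velocities; positions: p0=-13 p1=-13 p2=-8; velocities now: v0=-4 v1=-3 v2=-2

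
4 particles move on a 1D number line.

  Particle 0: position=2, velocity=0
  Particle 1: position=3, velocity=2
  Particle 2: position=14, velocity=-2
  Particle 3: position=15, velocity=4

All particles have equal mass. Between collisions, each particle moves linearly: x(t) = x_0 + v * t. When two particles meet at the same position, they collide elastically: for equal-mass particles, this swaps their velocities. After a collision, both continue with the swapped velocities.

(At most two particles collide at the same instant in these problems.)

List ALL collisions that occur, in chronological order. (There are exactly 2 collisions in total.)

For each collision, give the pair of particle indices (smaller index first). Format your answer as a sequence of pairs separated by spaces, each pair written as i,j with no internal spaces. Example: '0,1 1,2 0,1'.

Collision at t=11/4: particles 1 and 2 swap velocities; positions: p0=2 p1=17/2 p2=17/2 p3=26; velocities now: v0=0 v1=-2 v2=2 v3=4
Collision at t=6: particles 0 and 1 swap velocities; positions: p0=2 p1=2 p2=15 p3=39; velocities now: v0=-2 v1=0 v2=2 v3=4

Answer: 1,2 0,1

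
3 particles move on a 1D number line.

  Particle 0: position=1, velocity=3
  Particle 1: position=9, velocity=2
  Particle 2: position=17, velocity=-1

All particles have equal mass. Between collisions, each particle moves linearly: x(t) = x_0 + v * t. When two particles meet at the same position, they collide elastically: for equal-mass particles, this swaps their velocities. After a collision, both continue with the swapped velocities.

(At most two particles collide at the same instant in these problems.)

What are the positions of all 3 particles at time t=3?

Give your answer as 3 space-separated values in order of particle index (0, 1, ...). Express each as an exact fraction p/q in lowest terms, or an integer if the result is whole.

Answer: 10 14 15

Derivation:
Collision at t=8/3: particles 1 and 2 swap velocities; positions: p0=9 p1=43/3 p2=43/3; velocities now: v0=3 v1=-1 v2=2
Advance to t=3 (no further collisions before then); velocities: v0=3 v1=-1 v2=2; positions = 10 14 15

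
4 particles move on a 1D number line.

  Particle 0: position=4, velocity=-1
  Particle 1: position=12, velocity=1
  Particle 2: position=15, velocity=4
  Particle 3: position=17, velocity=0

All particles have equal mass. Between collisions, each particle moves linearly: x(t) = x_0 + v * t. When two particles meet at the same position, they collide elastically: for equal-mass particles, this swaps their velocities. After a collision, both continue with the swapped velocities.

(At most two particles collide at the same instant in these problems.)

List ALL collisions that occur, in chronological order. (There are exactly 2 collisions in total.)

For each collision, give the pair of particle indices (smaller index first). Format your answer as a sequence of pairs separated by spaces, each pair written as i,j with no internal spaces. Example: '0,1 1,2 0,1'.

Collision at t=1/2: particles 2 and 3 swap velocities; positions: p0=7/2 p1=25/2 p2=17 p3=17; velocities now: v0=-1 v1=1 v2=0 v3=4
Collision at t=5: particles 1 and 2 swap velocities; positions: p0=-1 p1=17 p2=17 p3=35; velocities now: v0=-1 v1=0 v2=1 v3=4

Answer: 2,3 1,2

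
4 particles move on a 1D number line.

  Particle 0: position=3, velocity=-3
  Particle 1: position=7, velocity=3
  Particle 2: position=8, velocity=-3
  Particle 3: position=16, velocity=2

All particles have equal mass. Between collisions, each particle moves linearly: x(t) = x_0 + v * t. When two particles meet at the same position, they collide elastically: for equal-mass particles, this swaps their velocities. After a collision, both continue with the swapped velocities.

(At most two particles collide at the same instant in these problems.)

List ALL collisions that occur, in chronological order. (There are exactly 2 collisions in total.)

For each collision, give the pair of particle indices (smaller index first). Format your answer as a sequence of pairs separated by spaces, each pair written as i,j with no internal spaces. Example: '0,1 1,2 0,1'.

Collision at t=1/6: particles 1 and 2 swap velocities; positions: p0=5/2 p1=15/2 p2=15/2 p3=49/3; velocities now: v0=-3 v1=-3 v2=3 v3=2
Collision at t=9: particles 2 and 3 swap velocities; positions: p0=-24 p1=-19 p2=34 p3=34; velocities now: v0=-3 v1=-3 v2=2 v3=3

Answer: 1,2 2,3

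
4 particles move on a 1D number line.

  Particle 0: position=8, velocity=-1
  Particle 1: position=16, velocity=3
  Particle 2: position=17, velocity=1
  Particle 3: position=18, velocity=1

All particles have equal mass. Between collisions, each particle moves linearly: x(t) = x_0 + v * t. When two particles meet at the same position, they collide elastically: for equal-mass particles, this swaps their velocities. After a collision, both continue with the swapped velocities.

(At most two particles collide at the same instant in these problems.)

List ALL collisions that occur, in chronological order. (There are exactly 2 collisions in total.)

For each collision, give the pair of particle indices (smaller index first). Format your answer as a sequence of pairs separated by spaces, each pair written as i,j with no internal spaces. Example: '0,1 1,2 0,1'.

Answer: 1,2 2,3

Derivation:
Collision at t=1/2: particles 1 and 2 swap velocities; positions: p0=15/2 p1=35/2 p2=35/2 p3=37/2; velocities now: v0=-1 v1=1 v2=3 v3=1
Collision at t=1: particles 2 and 3 swap velocities; positions: p0=7 p1=18 p2=19 p3=19; velocities now: v0=-1 v1=1 v2=1 v3=3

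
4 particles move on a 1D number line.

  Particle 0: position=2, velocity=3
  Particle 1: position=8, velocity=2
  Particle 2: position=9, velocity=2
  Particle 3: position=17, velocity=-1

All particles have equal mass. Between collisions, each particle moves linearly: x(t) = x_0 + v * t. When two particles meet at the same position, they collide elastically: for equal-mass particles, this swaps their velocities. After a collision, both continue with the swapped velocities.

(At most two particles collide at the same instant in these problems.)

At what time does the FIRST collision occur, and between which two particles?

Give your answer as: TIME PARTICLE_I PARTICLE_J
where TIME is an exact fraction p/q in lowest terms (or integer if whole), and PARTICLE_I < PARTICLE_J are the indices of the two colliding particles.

Pair (0,1): pos 2,8 vel 3,2 -> gap=6, closing at 1/unit, collide at t=6
Pair (1,2): pos 8,9 vel 2,2 -> not approaching (rel speed 0 <= 0)
Pair (2,3): pos 9,17 vel 2,-1 -> gap=8, closing at 3/unit, collide at t=8/3
Earliest collision: t=8/3 between 2 and 3

Answer: 8/3 2 3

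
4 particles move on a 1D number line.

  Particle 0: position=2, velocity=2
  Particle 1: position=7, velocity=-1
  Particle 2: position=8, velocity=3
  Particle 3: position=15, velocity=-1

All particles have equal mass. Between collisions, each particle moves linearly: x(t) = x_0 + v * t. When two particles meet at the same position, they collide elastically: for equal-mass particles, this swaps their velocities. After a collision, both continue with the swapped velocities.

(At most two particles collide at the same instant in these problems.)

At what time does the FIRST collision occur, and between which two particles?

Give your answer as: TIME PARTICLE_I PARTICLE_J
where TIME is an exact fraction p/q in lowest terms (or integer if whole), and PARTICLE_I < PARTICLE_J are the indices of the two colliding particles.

Answer: 5/3 0 1

Derivation:
Pair (0,1): pos 2,7 vel 2,-1 -> gap=5, closing at 3/unit, collide at t=5/3
Pair (1,2): pos 7,8 vel -1,3 -> not approaching (rel speed -4 <= 0)
Pair (2,3): pos 8,15 vel 3,-1 -> gap=7, closing at 4/unit, collide at t=7/4
Earliest collision: t=5/3 between 0 and 1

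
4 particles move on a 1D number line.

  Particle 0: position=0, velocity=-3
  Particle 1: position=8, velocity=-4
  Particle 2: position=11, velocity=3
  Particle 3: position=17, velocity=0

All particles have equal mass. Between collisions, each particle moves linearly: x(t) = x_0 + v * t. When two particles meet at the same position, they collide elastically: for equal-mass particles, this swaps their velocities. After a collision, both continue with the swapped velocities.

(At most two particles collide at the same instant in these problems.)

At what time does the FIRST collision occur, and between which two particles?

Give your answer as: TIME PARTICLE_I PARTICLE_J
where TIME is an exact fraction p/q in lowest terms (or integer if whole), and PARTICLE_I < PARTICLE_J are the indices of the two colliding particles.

Answer: 2 2 3

Derivation:
Pair (0,1): pos 0,8 vel -3,-4 -> gap=8, closing at 1/unit, collide at t=8
Pair (1,2): pos 8,11 vel -4,3 -> not approaching (rel speed -7 <= 0)
Pair (2,3): pos 11,17 vel 3,0 -> gap=6, closing at 3/unit, collide at t=2
Earliest collision: t=2 between 2 and 3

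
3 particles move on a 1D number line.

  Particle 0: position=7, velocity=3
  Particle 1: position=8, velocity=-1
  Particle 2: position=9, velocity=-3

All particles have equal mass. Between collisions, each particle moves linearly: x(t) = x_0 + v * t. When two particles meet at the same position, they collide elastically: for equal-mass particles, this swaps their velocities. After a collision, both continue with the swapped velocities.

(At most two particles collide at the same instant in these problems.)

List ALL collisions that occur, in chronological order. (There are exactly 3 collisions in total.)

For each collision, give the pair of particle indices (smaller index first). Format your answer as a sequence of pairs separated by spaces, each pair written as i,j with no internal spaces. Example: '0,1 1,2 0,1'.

Collision at t=1/4: particles 0 and 1 swap velocities; positions: p0=31/4 p1=31/4 p2=33/4; velocities now: v0=-1 v1=3 v2=-3
Collision at t=1/3: particles 1 and 2 swap velocities; positions: p0=23/3 p1=8 p2=8; velocities now: v0=-1 v1=-3 v2=3
Collision at t=1/2: particles 0 and 1 swap velocities; positions: p0=15/2 p1=15/2 p2=17/2; velocities now: v0=-3 v1=-1 v2=3

Answer: 0,1 1,2 0,1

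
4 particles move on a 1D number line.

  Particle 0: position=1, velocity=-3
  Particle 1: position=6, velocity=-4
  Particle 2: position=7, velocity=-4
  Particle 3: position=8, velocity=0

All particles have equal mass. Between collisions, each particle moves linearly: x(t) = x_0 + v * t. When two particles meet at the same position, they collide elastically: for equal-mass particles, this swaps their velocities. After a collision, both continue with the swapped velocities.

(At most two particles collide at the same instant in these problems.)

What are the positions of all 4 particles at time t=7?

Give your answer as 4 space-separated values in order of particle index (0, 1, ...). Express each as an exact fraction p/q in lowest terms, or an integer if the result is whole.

Answer: -22 -21 -20 8

Derivation:
Collision at t=5: particles 0 and 1 swap velocities; positions: p0=-14 p1=-14 p2=-13 p3=8; velocities now: v0=-4 v1=-3 v2=-4 v3=0
Collision at t=6: particles 1 and 2 swap velocities; positions: p0=-18 p1=-17 p2=-17 p3=8; velocities now: v0=-4 v1=-4 v2=-3 v3=0
Advance to t=7 (no further collisions before then); velocities: v0=-4 v1=-4 v2=-3 v3=0; positions = -22 -21 -20 8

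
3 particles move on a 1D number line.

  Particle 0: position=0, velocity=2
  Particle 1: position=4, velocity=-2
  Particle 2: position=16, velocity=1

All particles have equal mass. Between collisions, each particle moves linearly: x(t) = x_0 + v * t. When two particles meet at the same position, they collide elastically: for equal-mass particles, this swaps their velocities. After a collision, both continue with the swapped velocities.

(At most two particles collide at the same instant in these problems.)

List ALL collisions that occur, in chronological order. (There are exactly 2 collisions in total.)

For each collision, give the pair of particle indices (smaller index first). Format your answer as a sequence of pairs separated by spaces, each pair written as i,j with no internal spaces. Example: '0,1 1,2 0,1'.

Answer: 0,1 1,2

Derivation:
Collision at t=1: particles 0 and 1 swap velocities; positions: p0=2 p1=2 p2=17; velocities now: v0=-2 v1=2 v2=1
Collision at t=16: particles 1 and 2 swap velocities; positions: p0=-28 p1=32 p2=32; velocities now: v0=-2 v1=1 v2=2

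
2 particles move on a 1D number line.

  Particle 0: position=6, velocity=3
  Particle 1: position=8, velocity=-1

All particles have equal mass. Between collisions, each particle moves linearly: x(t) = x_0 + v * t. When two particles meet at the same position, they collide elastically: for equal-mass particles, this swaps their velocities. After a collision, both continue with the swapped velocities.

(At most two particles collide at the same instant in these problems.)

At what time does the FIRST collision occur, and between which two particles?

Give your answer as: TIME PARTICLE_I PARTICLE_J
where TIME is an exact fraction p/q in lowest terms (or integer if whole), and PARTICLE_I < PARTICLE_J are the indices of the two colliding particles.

Answer: 1/2 0 1

Derivation:
Pair (0,1): pos 6,8 vel 3,-1 -> gap=2, closing at 4/unit, collide at t=1/2
Earliest collision: t=1/2 between 0 and 1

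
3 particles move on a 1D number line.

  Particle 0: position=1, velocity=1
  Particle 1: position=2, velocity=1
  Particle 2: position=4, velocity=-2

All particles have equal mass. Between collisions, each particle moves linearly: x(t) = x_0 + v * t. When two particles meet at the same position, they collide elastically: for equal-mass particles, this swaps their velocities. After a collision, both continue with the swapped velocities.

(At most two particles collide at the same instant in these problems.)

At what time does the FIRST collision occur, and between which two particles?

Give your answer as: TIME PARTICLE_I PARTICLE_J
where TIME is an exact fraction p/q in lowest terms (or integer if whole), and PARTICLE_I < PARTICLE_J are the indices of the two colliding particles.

Answer: 2/3 1 2

Derivation:
Pair (0,1): pos 1,2 vel 1,1 -> not approaching (rel speed 0 <= 0)
Pair (1,2): pos 2,4 vel 1,-2 -> gap=2, closing at 3/unit, collide at t=2/3
Earliest collision: t=2/3 between 1 and 2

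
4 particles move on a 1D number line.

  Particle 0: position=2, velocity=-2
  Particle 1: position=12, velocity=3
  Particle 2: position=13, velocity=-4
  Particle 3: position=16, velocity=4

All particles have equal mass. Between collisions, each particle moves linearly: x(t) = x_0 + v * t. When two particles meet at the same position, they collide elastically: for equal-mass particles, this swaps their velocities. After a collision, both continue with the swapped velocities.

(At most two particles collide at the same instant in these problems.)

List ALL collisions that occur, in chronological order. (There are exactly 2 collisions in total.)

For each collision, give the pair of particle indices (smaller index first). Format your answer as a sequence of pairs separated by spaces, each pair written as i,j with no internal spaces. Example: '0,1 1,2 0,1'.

Answer: 1,2 0,1

Derivation:
Collision at t=1/7: particles 1 and 2 swap velocities; positions: p0=12/7 p1=87/7 p2=87/7 p3=116/7; velocities now: v0=-2 v1=-4 v2=3 v3=4
Collision at t=11/2: particles 0 and 1 swap velocities; positions: p0=-9 p1=-9 p2=57/2 p3=38; velocities now: v0=-4 v1=-2 v2=3 v3=4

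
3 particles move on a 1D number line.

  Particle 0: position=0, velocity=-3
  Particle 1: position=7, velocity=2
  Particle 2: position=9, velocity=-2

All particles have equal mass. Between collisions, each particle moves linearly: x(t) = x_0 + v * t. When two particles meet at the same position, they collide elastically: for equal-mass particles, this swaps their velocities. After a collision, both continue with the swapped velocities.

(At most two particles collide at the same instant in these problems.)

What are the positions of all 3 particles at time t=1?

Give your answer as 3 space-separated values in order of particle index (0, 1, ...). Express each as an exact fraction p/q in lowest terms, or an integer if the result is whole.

Answer: -3 7 9

Derivation:
Collision at t=1/2: particles 1 and 2 swap velocities; positions: p0=-3/2 p1=8 p2=8; velocities now: v0=-3 v1=-2 v2=2
Advance to t=1 (no further collisions before then); velocities: v0=-3 v1=-2 v2=2; positions = -3 7 9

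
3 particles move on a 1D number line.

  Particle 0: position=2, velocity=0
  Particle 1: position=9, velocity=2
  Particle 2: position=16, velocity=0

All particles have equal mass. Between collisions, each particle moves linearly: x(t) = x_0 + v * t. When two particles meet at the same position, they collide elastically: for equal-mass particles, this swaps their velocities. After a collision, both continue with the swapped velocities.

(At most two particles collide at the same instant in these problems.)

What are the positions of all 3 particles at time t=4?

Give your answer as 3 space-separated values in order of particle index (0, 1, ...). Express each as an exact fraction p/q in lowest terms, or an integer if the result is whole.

Collision at t=7/2: particles 1 and 2 swap velocities; positions: p0=2 p1=16 p2=16; velocities now: v0=0 v1=0 v2=2
Advance to t=4 (no further collisions before then); velocities: v0=0 v1=0 v2=2; positions = 2 16 17

Answer: 2 16 17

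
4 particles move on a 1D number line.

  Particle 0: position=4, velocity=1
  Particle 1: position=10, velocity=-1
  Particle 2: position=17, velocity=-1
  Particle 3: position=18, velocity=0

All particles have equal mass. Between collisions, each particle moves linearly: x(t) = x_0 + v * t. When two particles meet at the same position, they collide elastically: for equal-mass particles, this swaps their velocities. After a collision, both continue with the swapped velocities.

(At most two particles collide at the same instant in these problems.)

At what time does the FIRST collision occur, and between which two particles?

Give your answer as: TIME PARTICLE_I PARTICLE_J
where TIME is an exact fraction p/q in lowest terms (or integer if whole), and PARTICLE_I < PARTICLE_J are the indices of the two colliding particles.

Pair (0,1): pos 4,10 vel 1,-1 -> gap=6, closing at 2/unit, collide at t=3
Pair (1,2): pos 10,17 vel -1,-1 -> not approaching (rel speed 0 <= 0)
Pair (2,3): pos 17,18 vel -1,0 -> not approaching (rel speed -1 <= 0)
Earliest collision: t=3 between 0 and 1

Answer: 3 0 1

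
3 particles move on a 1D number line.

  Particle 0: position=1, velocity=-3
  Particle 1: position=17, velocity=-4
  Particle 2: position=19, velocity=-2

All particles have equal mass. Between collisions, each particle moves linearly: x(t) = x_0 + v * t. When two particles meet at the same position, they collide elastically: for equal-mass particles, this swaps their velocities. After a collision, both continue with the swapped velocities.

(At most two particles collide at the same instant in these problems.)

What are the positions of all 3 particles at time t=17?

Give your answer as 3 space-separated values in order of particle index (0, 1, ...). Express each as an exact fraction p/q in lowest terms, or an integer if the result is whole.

Answer: -51 -50 -15

Derivation:
Collision at t=16: particles 0 and 1 swap velocities; positions: p0=-47 p1=-47 p2=-13; velocities now: v0=-4 v1=-3 v2=-2
Advance to t=17 (no further collisions before then); velocities: v0=-4 v1=-3 v2=-2; positions = -51 -50 -15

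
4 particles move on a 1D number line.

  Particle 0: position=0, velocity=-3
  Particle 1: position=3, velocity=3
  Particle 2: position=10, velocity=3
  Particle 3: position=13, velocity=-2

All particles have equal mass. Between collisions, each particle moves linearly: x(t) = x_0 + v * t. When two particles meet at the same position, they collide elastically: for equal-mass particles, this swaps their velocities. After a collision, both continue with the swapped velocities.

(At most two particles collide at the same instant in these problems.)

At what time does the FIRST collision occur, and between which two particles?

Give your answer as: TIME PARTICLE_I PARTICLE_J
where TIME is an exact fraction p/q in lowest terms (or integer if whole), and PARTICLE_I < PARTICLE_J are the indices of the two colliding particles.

Pair (0,1): pos 0,3 vel -3,3 -> not approaching (rel speed -6 <= 0)
Pair (1,2): pos 3,10 vel 3,3 -> not approaching (rel speed 0 <= 0)
Pair (2,3): pos 10,13 vel 3,-2 -> gap=3, closing at 5/unit, collide at t=3/5
Earliest collision: t=3/5 between 2 and 3

Answer: 3/5 2 3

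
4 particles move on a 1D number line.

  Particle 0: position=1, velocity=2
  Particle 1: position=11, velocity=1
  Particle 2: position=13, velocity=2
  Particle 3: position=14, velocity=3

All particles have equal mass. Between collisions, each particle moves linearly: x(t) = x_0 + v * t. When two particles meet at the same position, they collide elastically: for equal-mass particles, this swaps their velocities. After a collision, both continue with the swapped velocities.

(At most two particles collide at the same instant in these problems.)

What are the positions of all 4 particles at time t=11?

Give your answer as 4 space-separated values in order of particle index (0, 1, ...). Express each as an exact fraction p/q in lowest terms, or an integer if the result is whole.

Collision at t=10: particles 0 and 1 swap velocities; positions: p0=21 p1=21 p2=33 p3=44; velocities now: v0=1 v1=2 v2=2 v3=3
Advance to t=11 (no further collisions before then); velocities: v0=1 v1=2 v2=2 v3=3; positions = 22 23 35 47

Answer: 22 23 35 47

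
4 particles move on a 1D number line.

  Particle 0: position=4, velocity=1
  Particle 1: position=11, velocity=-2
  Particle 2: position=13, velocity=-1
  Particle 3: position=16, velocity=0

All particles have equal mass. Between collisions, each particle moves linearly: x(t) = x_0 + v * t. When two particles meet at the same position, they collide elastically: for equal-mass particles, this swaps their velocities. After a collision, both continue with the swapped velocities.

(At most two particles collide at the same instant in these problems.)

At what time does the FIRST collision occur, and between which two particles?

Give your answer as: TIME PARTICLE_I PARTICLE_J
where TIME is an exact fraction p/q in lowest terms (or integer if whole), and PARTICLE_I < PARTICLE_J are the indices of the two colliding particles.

Pair (0,1): pos 4,11 vel 1,-2 -> gap=7, closing at 3/unit, collide at t=7/3
Pair (1,2): pos 11,13 vel -2,-1 -> not approaching (rel speed -1 <= 0)
Pair (2,3): pos 13,16 vel -1,0 -> not approaching (rel speed -1 <= 0)
Earliest collision: t=7/3 between 0 and 1

Answer: 7/3 0 1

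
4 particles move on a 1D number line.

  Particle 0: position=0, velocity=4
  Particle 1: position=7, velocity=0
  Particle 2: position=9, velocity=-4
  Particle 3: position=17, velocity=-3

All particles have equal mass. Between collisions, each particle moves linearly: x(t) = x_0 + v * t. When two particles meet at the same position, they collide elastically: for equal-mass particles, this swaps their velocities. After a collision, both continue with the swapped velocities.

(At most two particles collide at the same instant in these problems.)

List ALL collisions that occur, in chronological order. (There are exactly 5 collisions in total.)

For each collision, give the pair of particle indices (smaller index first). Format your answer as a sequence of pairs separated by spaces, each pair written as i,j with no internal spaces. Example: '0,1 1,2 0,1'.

Collision at t=1/2: particles 1 and 2 swap velocities; positions: p0=2 p1=7 p2=7 p3=31/2; velocities now: v0=4 v1=-4 v2=0 v3=-3
Collision at t=9/8: particles 0 and 1 swap velocities; positions: p0=9/2 p1=9/2 p2=7 p3=109/8; velocities now: v0=-4 v1=4 v2=0 v3=-3
Collision at t=7/4: particles 1 and 2 swap velocities; positions: p0=2 p1=7 p2=7 p3=47/4; velocities now: v0=-4 v1=0 v2=4 v3=-3
Collision at t=17/7: particles 2 and 3 swap velocities; positions: p0=-5/7 p1=7 p2=68/7 p3=68/7; velocities now: v0=-4 v1=0 v2=-3 v3=4
Collision at t=10/3: particles 1 and 2 swap velocities; positions: p0=-13/3 p1=7 p2=7 p3=40/3; velocities now: v0=-4 v1=-3 v2=0 v3=4

Answer: 1,2 0,1 1,2 2,3 1,2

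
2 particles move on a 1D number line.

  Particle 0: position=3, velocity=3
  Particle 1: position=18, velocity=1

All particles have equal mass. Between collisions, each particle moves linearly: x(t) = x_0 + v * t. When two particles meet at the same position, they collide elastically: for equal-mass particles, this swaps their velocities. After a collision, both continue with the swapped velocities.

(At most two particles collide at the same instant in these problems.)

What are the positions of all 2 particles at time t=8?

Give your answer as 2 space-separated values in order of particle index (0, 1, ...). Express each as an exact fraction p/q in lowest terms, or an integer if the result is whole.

Answer: 26 27

Derivation:
Collision at t=15/2: particles 0 and 1 swap velocities; positions: p0=51/2 p1=51/2; velocities now: v0=1 v1=3
Advance to t=8 (no further collisions before then); velocities: v0=1 v1=3; positions = 26 27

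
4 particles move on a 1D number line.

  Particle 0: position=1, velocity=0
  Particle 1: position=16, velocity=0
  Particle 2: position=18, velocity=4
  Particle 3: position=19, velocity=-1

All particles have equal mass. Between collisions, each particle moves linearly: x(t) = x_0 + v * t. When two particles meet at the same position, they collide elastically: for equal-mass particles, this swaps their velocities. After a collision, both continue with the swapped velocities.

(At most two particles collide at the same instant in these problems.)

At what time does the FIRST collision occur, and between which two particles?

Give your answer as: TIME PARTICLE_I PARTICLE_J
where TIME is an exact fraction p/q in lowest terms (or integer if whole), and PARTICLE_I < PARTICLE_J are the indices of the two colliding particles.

Answer: 1/5 2 3

Derivation:
Pair (0,1): pos 1,16 vel 0,0 -> not approaching (rel speed 0 <= 0)
Pair (1,2): pos 16,18 vel 0,4 -> not approaching (rel speed -4 <= 0)
Pair (2,3): pos 18,19 vel 4,-1 -> gap=1, closing at 5/unit, collide at t=1/5
Earliest collision: t=1/5 between 2 and 3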